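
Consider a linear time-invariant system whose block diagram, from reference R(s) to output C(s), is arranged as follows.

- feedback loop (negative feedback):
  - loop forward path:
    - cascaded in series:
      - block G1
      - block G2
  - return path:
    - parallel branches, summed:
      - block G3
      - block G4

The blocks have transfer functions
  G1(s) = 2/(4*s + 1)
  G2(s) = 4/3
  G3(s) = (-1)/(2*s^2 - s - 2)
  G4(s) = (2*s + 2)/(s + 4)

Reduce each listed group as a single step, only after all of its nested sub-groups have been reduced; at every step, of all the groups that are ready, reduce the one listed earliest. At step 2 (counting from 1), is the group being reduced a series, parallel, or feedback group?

The answer is parallel.

Reasoning:
1. cascade G1, G2
2. add G3, G4 (parallel)
3. feedback reduction of (G1*G2), (G3+G4)
At step 2 the group reduced is parallel.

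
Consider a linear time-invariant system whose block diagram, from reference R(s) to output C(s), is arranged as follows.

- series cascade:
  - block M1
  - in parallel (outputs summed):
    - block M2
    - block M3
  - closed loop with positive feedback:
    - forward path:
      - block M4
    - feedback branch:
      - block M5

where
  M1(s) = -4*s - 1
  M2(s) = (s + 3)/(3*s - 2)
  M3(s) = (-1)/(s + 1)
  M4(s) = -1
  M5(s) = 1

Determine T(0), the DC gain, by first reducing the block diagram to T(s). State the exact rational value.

The answer is -5/4.

Reasoning:
(1) parallel reduction of M2, M3 -> (s^2 + s + 5)/(3*s^2 + s - 2)
(2) collapse the loop (M4 forward, M5 return) -> (-1)/2
(3) multiply M1, (M2+M3), [M4/(1-M4*M5)] (series) -> (4*s^3 + 5*s^2 + 21*s + 5)/(6*s^2 + 2*s - 4)
The step-3 result is T(s). Setting s = 0: T(0) = 5/(-4) = -5/4.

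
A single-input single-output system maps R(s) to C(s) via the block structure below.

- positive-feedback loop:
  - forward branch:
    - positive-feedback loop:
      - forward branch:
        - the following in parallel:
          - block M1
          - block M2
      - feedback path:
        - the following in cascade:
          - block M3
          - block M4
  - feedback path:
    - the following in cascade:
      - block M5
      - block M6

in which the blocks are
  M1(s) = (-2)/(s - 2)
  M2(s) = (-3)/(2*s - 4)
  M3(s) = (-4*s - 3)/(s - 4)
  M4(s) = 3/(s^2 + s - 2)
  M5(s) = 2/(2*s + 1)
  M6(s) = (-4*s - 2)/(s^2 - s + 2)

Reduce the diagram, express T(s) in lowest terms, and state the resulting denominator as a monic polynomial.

Step 1. combine M1, M2 in parallel: (-7)/(2*s - 4)
Step 2. cascade M3, M4: (-12*s - 9)/(s^3 - 3*s^2 - 6*s + 8)
Step 3. collapse the loop ((M1+M2) forward, (M3*M4) return): (-7*s^3 + 21*s^2 + 42*s - 56)/(2*s^4 - 10*s^3 - 44*s - 95)
Step 4. combine M5, M6 in series: (-4)/(s^2 - s + 2)
Step 5. reduce the feedback loop with forward [(M1+M2)/(1-(M1+M2)*(M3*M4))] and return (M5*M6): (-7*s^5 + 28*s^4 + 7*s^3 - 56*s^2 + 140*s - 112)/(2*s^6 - 12*s^5 + 14*s^4 - 92*s^3 + 33*s^2 + 175*s - 414)
The result of step 5 is T(s) in lowest terms. Its denominator has leading coefficient 2; dividing the denominator through by 2 makes it monic.

Final answer: s^6 - 6*s^5 + 7*s^4 - 46*s^3 + 33*s^2/2 + 175*s/2 - 207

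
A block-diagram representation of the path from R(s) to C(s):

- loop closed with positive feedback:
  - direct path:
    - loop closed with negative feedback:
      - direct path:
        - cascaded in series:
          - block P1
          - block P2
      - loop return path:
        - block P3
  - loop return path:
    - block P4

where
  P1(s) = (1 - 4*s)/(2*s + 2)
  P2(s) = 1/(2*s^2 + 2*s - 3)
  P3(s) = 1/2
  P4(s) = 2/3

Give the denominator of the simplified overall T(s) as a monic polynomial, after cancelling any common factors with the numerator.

Reducing step by step:

(1) reduce the series chain P1, P2, giving (1 - 4*s)/(4*s^3 + 8*s^2 - 2*s - 6)
(2) apply the feedback formula to (P1*P2), P3, giving (2 - 8*s)/(8*s^3 + 16*s^2 - 8*s - 11)
(3) feedback reduction of [(P1*P2)/(1+(P1*P2)*P3)], P4, giving (6 - 24*s)/(24*s^3 + 48*s^2 - 8*s - 37)
The result of step 3 is T(s) in lowest terms. Its denominator has leading coefficient 24; dividing the denominator through by 24 makes it monic.

Answer: s^3 + 2*s^2 - s/3 - 37/24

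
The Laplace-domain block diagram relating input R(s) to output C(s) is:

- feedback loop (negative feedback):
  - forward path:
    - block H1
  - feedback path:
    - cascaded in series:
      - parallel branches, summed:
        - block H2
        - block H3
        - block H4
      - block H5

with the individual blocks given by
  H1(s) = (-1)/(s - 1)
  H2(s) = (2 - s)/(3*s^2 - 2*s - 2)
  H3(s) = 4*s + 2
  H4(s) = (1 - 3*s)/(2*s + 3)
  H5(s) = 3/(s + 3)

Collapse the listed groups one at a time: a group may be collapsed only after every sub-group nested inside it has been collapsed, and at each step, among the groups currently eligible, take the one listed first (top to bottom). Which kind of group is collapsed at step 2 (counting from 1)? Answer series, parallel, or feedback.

Reducing step by step:

(1) combine H2, H3, H4 in parallel
(2) combine (H2+H3+H4), H5 in series
(3) collapse the loop (H1 forward, ((H2+H3+H4)*H5) return)
The group at step 2 is a series group.

Answer: series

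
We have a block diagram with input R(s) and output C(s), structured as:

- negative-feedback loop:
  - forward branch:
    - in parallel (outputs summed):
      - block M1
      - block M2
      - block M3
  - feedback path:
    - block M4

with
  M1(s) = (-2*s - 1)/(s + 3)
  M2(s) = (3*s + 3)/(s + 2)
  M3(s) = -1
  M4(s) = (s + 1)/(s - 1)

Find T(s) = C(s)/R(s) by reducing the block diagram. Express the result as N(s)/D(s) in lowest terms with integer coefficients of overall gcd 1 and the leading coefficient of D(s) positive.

Step 1: reduce the parallel group M1, M2, M3 = (2*s + 1)/(s^2 + 5*s + 6)
Step 2: close the feedback loop around (M1+M2+M3), M4; the result is T(s) itself (integer coefficients, no common factor, positive leading denominator coefficient)

Answer: (2*s^2 - s - 1)/(s^3 + 6*s^2 + 4*s - 5)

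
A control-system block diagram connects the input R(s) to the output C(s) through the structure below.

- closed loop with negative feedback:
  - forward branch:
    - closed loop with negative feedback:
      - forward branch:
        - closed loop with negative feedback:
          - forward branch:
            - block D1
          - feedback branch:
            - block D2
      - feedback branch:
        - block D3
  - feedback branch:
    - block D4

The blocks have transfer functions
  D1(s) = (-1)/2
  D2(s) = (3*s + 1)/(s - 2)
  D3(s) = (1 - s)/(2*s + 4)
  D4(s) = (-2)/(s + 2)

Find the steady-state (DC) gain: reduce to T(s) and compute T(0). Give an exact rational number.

1. reduce the feedback loop with forward D1 and return D2 gives (s - 2)/(s + 5)
2. feedback reduction of [D1/(1+D1*D2)], D3 gives (2*s^2 - 8)/(s^2 + 17*s + 18)
3. collapse the loop ([[D1/(1+D1*D2)]/(1+[D1/(1+D1*D2)]*D3)] forward, D4 return) gives (2*s^2 - 8)/(s^2 + 13*s + 26)
The step-3 result is T(s). Setting s = 0: T(0) = -8/26 = -4/13.

Final answer: -4/13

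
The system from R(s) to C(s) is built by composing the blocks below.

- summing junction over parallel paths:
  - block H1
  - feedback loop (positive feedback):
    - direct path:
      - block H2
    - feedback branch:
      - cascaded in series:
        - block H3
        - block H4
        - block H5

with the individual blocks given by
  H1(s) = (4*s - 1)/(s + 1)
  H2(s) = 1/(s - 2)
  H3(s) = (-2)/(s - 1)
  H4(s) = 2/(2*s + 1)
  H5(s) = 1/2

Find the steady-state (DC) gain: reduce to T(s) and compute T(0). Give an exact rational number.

First reduce the diagram to T(s).

(1) series reduction of H3, H4, H5: (-2)/(2*s^2 - s - 1)
(2) close the feedback loop around H2, (H3*H4*H5): (2*s^2 - s - 1)/(2*s^3 - 5*s^2 + s + 4)
(3) reduce the parallel group H1, [H2/(1-H2*(H3*H4*H5))]: (8*s^4 - 20*s^3 + 10*s^2 + 13*s - 5)/(2*s^4 - 3*s^3 - 4*s^2 + 5*s + 4)
That last expression is T(s); at s = 0 only the constant terms survive, so T(0) = -5/4.

Answer: -5/4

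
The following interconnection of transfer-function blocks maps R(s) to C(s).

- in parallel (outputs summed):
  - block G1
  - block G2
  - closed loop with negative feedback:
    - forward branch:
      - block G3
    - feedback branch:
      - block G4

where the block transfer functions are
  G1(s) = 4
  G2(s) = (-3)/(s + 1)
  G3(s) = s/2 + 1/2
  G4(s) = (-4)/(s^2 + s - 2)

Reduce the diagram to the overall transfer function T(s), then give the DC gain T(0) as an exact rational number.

[1] close the feedback loop around G3, G4 gives (s^3 + 2*s^2 - s - 2)/(2*s^2 - 2*s - 8)
[2] sum the parallel branches G1, G2, [G3/(1+G3*G4)] gives (s^4 + 11*s^3 - 5*s^2 - 37*s - 10)/(2*s^3 - 10*s - 8)
That last expression is T(s); at s = 0 only the constant terms survive, so T(0) = -10/(-8) = 5/4.

Hence the answer: 5/4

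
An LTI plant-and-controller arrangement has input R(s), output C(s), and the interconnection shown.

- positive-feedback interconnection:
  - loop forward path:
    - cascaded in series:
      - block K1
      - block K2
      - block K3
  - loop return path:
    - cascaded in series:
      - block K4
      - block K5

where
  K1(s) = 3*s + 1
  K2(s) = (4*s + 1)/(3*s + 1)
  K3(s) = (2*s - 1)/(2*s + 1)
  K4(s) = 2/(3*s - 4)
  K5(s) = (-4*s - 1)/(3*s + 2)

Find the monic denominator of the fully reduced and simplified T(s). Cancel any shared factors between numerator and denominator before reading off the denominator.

[1] cascade K1, K2, K3 = (8*s^2 - 2*s - 1)/(2*s + 1)
[2] combine K4, K5 in series = (-8*s - 2)/(9*s^2 - 6*s - 8)
[3] feedback reduction of (K1*K2*K3), (K4*K5) = (72*s^4 - 66*s^3 - 61*s^2 + 22*s + 8)/(82*s^3 - 3*s^2 - 34*s - 10)
T(s) is the step-3 result (common factors already cancelled). Leading coefficient of the denominator: 82. Divide through by 82 for the monic polynomial.

Therefore the answer is s^3 - 3*s^2/82 - 17*s/41 - 5/41.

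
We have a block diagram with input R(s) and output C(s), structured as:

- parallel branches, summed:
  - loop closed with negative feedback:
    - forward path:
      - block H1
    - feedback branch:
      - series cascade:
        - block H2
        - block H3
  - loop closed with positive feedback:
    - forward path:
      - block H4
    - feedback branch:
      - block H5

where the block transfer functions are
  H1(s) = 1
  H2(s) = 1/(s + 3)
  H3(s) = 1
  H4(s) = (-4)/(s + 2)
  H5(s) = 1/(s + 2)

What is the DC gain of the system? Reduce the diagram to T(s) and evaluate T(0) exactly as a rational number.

Step 1: combine H2, H3 in series, giving 1/(s + 3)
Step 2: apply the feedback formula to H1, (H2*H3), giving (s + 3)/(s + 4)
Step 3: collapse the loop (H4 forward, H5 return), giving (-4*s - 8)/(s^2 + 4*s + 8)
Step 4: reduce the parallel group [H1/(1+H1*(H2*H3))], [H4/(1-H4*H5)], giving (s^3 + 3*s^2 - 4*s - 8)/(s^3 + 8*s^2 + 24*s + 32)
Step 4 gives the overall T(s). Then T(0) = -8/32 = -1/4.

Answer: -1/4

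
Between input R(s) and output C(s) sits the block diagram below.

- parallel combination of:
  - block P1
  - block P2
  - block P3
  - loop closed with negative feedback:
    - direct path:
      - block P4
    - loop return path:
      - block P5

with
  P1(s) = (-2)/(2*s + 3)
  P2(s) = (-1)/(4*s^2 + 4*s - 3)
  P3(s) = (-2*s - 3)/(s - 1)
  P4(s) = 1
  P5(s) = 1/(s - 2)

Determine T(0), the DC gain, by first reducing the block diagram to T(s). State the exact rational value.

Step 1 - feedback reduction of P4, P5; result (s - 2)/(s - 1)
Step 2 - parallel reduction of P1, P2, P3, [P4/(1+P4*P5)]; result (-4*s^3 - 28*s^2 - 12*s + 14)/(4*s^3 - 7*s + 3)
Step 2 gives the overall T(s). Then T(0) = 14/3.

Hence the answer: 14/3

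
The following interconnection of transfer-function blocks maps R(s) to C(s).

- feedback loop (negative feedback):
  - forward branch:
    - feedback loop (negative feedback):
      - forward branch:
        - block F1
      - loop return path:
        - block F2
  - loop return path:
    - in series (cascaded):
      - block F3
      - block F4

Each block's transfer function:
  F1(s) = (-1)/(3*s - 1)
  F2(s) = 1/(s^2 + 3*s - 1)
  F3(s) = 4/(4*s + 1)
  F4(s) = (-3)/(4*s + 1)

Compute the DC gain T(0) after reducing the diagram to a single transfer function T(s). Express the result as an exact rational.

Answer: -1/12

Working:
Step 1. close the feedback loop around F1, F2: (-s^2 - 3*s + 1)/(3*s^3 + 8*s^2 - 6*s)
Step 2. series reduction of F3, F4: (-12)/(16*s^2 + 8*s + 1)
Step 3. feedback reduction of [F1/(1+F1*F2)], (F3*F4): (-16*s^4 - 56*s^3 - 9*s^2 + 5*s + 1)/(48*s^5 + 152*s^4 - 29*s^3 - 28*s^2 + 30*s - 12)
The step-3 result is T(s). Setting s = 0: T(0) = 1/(-12) = -1/12.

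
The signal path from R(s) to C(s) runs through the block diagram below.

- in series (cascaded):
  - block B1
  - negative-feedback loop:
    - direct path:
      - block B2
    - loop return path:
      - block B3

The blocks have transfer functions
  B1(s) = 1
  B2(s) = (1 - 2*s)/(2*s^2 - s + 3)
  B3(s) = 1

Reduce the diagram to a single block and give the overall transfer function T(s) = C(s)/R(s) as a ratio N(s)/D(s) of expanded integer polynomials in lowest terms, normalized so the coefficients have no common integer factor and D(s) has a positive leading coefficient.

First reduce the diagram to T(s).

Step 1 - collapse the loop (B2 forward, B3 return) = (1 - 2*s)/(2*s^2 - 3*s + 4)
Step 2 - series reduction of B1, [B2/(1+B2*B3)], giving the overall T(s)

Answer: (1 - 2*s)/(2*s^2 - 3*s + 4)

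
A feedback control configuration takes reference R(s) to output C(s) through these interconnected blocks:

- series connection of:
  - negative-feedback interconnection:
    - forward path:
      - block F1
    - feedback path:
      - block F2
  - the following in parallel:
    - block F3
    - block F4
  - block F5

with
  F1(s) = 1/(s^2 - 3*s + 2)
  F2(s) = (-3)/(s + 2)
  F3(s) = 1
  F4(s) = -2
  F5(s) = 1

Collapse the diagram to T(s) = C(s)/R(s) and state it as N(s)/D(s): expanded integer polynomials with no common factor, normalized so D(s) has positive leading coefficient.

First reduce the diagram to T(s).

Step 1 - reduce the feedback loop with forward F1 and return F2 = (s + 2)/(s^3 - s^2 - 4*s + 1)
Step 2 - reduce the parallel group F3, F4 = -1
Step 3 - cascade [F1/(1+F1*F2)], (F3+F4), F5: this yields T(s), and no further normalization is needed

Answer: (-s - 2)/(s^3 - s^2 - 4*s + 1)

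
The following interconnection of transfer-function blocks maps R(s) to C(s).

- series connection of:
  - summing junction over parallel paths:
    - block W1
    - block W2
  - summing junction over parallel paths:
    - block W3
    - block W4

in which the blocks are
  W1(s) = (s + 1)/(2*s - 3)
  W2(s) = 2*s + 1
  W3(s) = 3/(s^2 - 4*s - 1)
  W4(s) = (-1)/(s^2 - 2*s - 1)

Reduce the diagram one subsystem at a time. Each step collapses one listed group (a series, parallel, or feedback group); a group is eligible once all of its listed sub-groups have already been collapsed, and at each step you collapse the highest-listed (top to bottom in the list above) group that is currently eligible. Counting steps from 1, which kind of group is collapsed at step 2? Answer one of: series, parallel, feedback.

Answer: parallel

Working:
Step 1: add W1, W2 (parallel)
Step 2: combine W3, W4 in parallel
Step 3: series reduction of (W1+W2), (W3+W4)
Step 2 collapses a parallel group.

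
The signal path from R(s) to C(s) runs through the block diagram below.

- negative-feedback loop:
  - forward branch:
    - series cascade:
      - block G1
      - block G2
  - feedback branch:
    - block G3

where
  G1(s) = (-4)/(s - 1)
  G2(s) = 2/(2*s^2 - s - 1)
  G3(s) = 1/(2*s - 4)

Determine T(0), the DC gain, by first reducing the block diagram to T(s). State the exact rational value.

First reduce the diagram to T(s).

[1] multiply G1, G2 (series); result (-8)/(2*s^3 - 3*s^2 + 1)
[2] close the feedback loop around (G1*G2), G3; result (16 - 8*s)/(2*s^4 - 7*s^3 + 6*s^2 + s - 6)
The step-2 result is T(s). Setting s = 0: T(0) = 16/(-6) = -8/3.

Answer: -8/3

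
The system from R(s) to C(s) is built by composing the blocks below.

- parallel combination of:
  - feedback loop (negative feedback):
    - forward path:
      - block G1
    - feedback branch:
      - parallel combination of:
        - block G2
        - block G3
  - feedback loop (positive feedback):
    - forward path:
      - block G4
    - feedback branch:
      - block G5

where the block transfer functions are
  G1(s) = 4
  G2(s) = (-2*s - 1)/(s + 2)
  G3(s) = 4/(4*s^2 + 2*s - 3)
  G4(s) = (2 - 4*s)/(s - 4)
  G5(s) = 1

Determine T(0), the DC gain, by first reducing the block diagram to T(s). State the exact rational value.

Answer: -55/57

Working:
Step 1: parallel reduction of G2, G3: (-8*s^3 - 8*s^2 + 8*s + 11)/(4*s^3 + 10*s^2 + s - 6)
Step 2: collapse the loop (G1 forward, (G2+G3) return): (-16*s^3 - 40*s^2 - 4*s + 24)/(28*s^3 + 22*s^2 - 33*s - 38)
Step 3: collapse the loop (G4 forward, G5 return): (2 - 4*s)/(5*s - 6)
Step 4: combine [G1/(1+G1*(G2+G3))], [G4/(1-G4*G5)] in parallel: (-192*s^4 - 136*s^3 + 396*s^2 + 230*s - 220)/(140*s^4 - 58*s^3 - 297*s^2 + 8*s + 228)
That last expression is T(s); at s = 0 only the constant terms survive, so T(0) = -220/228 = -55/57.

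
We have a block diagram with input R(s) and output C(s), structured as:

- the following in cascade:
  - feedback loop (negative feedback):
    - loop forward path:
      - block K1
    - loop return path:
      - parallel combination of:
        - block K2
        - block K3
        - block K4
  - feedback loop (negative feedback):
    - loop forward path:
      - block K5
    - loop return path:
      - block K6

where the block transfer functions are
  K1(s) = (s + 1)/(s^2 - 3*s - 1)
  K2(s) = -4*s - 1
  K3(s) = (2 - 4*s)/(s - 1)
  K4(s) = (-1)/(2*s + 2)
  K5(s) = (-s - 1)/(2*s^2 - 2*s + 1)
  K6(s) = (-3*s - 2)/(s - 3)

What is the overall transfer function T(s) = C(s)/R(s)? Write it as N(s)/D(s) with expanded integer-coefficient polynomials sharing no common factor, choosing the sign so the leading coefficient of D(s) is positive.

Reducing step by step:

(1) reduce the parallel group K2, K3, K4; result (-8*s^3 - 10*s^2 + 3*s + 7)/(2*s^2 - 2)
(2) feedback reduction of K1, (K2+K3+K4); result (2 - 2*s^2)/(6*s^3 + 18*s^2 - 7*s - 9)
(3) collapse the loop (K5 forward, K6 return); result (-s^2 + 2*s + 3)/(2*s^3 - 5*s^2 + 12*s - 1)
(4) series reduction of [K1/(1+K1*(K2+K3+K4))], [K5/(1+K5*K6)], giving the overall T(s)

Answer: (2*s^4 - 4*s^3 - 8*s^2 + 4*s + 6)/(12*s^6 + 6*s^5 - 32*s^4 + 227*s^3 - 57*s^2 - 101*s + 9)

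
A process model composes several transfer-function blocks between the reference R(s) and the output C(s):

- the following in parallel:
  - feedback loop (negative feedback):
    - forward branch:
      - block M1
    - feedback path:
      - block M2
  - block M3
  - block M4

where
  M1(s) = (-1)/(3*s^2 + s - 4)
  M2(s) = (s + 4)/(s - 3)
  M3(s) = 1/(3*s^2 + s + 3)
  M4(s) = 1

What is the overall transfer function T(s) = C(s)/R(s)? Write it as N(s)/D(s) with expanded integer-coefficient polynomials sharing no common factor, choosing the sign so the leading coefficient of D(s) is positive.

The answer is (9*s^5 - 21*s^4 - 23*s^3 - 8*s^2 - 24*s + 41)/(9*s^5 - 21*s^4 - 23*s^3 - 8*s^2 - 16*s + 24).

Reasoning:
[1] apply the feedback formula to M1, M2: (3 - s)/(3*s^3 - 8*s^2 - 8*s + 8)
[2] sum the parallel branches [M1/(1+M1*M2)], M3, M4; the result is T(s) itself (integer coefficients, no common factor, positive leading denominator coefficient)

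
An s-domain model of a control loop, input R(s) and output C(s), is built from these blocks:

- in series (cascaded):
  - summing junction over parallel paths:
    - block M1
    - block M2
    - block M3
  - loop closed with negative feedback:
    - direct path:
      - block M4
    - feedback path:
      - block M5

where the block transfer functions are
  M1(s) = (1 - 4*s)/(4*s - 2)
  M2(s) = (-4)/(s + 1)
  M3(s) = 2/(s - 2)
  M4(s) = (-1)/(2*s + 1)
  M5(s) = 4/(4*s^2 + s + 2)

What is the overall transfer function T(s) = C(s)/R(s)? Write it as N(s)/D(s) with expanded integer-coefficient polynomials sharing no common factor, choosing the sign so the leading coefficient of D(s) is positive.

Reducing step by step:

Step 1 - combine M1, M2, M3 in parallel = (-4*s^3 - 3*s^2 + 51*s - 22)/(4*s^3 - 6*s^2 - 6*s + 4)
Step 2 - collapse the loop (M4 forward, M5 return) = (-4*s^2 - s - 2)/(8*s^3 + 6*s^2 + 5*s - 2)
Step 3 - series reduction of (M1+M2+M3), [M4/(1+M4*M5)] - this is the overall T(s), already in the required normalized form

Answer: (16*s^5 + 16*s^4 - 193*s^3 + 43*s^2 - 80*s + 44)/(32*s^6 - 24*s^5 - 64*s^4 - 42*s^3 + 6*s^2 + 32*s - 8)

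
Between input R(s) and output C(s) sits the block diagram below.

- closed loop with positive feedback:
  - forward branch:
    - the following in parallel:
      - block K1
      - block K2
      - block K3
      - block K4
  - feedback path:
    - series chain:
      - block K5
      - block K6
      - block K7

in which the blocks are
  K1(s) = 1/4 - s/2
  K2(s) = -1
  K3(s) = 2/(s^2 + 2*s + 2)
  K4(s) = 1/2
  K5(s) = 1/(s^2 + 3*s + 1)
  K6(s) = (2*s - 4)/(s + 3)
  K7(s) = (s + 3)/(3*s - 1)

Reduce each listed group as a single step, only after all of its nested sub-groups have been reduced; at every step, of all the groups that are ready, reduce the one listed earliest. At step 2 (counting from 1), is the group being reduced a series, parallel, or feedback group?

Reducing step by step:

[1] add K1, K2, K3, K4 (parallel)
[2] multiply K5, K6, K7 (series)
[3] collapse the loop ((K1+K2+K3+K4) forward, (K5*K6*K7) return)
Step 2: series.

Answer: series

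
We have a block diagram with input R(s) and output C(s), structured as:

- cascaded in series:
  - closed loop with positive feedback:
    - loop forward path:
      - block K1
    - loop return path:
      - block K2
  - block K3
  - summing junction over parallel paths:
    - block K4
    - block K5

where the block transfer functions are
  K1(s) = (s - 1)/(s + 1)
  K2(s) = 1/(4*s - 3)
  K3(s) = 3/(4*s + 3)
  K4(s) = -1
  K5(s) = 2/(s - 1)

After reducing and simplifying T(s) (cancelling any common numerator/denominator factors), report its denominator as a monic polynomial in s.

Step 1. reduce the feedback loop with forward K1 and return K2 = (4*s^2 - 7*s + 3)/(4*s^2 - 2)
Step 2. combine K4, K5 in parallel = (3 - s)/(s - 1)
Step 3. series reduction of [K1/(1-K1*K2)], K3, (K4+K5) = (-12*s^2 + 45*s - 27)/(16*s^3 + 12*s^2 - 8*s - 6)
Step 3 gives the fully reduced T(s), with no common factor left to cancel. The denominator's leading coefficient is 16, so divide each of its coefficients by 16 to get the monic form.

Answer: s^3 + 3*s^2/4 - s/2 - 3/8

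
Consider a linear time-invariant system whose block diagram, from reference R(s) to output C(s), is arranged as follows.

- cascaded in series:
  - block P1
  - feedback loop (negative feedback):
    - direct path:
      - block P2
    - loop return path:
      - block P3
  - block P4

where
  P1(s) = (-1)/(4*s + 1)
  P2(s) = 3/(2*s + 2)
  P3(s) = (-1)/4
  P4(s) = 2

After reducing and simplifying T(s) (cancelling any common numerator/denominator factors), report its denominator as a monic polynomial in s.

1. apply the feedback formula to P2, P3 = 12/(8*s + 5)
2. reduce the series chain P1, [P2/(1+P2*P3)], P4 = (-24)/(32*s^2 + 28*s + 5)
The result of step 2 is T(s) in lowest terms. Its denominator has leading coefficient 32; dividing the denominator through by 32 makes it monic.

Answer: s^2 + 7*s/8 + 5/32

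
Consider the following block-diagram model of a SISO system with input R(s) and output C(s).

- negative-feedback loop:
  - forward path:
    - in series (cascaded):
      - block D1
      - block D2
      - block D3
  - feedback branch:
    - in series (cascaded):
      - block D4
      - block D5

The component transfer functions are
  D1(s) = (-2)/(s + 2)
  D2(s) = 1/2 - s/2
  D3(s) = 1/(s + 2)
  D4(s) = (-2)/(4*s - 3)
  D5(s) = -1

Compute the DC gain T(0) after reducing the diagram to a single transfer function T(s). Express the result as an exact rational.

Answer: -3/14

Working:
Step 1: series reduction of D1, D2, D3: (s - 1)/(s^2 + 4*s + 4)
Step 2: cascade D4, D5: 2/(4*s - 3)
Step 3: collapse the loop ((D1*D2*D3) forward, (D4*D5) return): (4*s^2 - 7*s + 3)/(4*s^3 + 13*s^2 + 6*s - 14)
DC gain: substitute s = 0 into T(s) from step 3: T(0) = 3/(-14) = -3/14.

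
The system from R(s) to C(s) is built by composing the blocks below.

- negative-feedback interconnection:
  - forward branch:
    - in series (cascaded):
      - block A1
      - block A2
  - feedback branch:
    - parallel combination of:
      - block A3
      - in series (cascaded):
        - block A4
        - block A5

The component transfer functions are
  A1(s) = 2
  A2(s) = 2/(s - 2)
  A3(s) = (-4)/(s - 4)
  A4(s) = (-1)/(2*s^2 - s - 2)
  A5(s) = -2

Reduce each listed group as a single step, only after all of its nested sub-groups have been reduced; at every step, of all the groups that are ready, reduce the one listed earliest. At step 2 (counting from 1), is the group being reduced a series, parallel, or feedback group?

Reducing step by step:

Step 1: cascade A1, A2
Step 2: multiply A4, A5 (series)
Step 3: add A3, (A4*A5) (parallel)
Step 4: feedback reduction of (A1*A2), (A3+(A4*A5))
The group at step 2 is a series group.

Answer: series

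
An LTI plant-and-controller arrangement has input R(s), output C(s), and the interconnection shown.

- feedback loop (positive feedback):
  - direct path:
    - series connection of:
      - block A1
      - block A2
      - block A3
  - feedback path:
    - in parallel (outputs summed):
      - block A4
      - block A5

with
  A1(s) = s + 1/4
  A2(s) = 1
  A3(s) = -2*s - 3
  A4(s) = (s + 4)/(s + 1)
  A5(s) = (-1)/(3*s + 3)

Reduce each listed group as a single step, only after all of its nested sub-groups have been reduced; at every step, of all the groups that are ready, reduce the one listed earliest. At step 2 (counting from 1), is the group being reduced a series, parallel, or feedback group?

Step 1 - series reduction of A1, A2, A3
Step 2 - sum the parallel branches A4, A5
Step 3 - reduce the feedback loop with forward (A1*A2*A3) and return (A4+A5)
Step 2 collapses a parallel group.

Answer: parallel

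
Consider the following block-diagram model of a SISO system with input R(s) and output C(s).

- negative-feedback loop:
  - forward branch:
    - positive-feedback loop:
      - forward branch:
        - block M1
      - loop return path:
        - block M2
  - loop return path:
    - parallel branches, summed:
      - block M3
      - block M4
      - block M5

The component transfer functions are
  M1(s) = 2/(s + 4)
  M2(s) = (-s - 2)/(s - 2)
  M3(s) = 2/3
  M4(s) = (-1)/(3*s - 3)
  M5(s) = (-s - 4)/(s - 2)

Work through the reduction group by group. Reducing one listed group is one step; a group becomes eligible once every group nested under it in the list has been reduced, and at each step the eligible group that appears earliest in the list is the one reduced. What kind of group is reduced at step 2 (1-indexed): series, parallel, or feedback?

The answer is parallel.

Reasoning:
Step 1: feedback reduction of M1, M2
Step 2: combine M3, M4, M5 in parallel
Step 3: collapse the loop ([M1/(1-M1*M2)] forward, (M3+M4+M5) return)
At step 2 the group reduced is parallel.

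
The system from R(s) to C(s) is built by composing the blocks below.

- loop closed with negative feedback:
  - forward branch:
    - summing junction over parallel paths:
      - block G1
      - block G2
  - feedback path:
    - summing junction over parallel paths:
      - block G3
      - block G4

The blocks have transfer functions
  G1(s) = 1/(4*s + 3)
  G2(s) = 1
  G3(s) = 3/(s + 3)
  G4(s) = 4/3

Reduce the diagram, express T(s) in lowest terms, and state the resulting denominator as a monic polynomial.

Reducing step by step:

[1] add G1, G2 (parallel): (4*s + 4)/(4*s + 3)
[2] add G3, G4 (parallel): (4*s + 21)/(3*s + 9)
[3] reduce the feedback loop with forward (G1+G2) and return (G3+G4): (12*s^2 + 48*s + 36)/(28*s^2 + 145*s + 111)
Step 3 gives the fully reduced T(s), with no common factor left to cancel. The denominator's leading coefficient is 28, so divide each of its coefficients by 28 to get the monic form.

Answer: s^2 + 145*s/28 + 111/28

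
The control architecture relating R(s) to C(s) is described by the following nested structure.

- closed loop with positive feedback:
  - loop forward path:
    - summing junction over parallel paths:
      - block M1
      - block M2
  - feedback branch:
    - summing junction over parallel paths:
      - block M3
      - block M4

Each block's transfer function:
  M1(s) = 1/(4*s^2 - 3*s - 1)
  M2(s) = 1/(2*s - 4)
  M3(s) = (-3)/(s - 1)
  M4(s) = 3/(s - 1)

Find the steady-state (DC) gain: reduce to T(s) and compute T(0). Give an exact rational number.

Step 1: combine M1, M2 in parallel, giving (4*s^2 - s - 5)/(8*s^3 - 22*s^2 + 10*s + 4)
Step 2: parallel reduction of M3, M4, giving 0
Step 3: feedback reduction of (M1+M2), (M3+M4), giving (4*s^2 - s - 5)/(8*s^3 - 22*s^2 + 10*s + 4)
That last expression is T(s); at s = 0 only the constant terms survive, so T(0) = -5/4.

Therefore the answer is -5/4.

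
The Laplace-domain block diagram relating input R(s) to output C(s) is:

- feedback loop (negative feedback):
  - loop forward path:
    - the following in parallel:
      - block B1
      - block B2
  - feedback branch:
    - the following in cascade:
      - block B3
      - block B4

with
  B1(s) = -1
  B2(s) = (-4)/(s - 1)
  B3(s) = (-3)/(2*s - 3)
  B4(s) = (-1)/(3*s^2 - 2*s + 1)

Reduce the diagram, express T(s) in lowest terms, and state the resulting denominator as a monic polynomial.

[1] reduce the parallel group B1, B2, giving (-s - 3)/(s - 1)
[2] cascade B3, B4, giving 3/(6*s^3 - 13*s^2 + 8*s - 3)
[3] feedback reduction of (B1+B2), (B3*B4), giving (-6*s^4 - 5*s^3 + 31*s^2 - 21*s + 9)/(6*s^4 - 19*s^3 + 21*s^2 - 14*s - 6)
No further cancellation is possible in the step-3 result, so that is T(s). Its denominator becomes monic after dividing by the leading coefficient 6.

Final answer: s^4 - 19*s^3/6 + 7*s^2/2 - 7*s/3 - 1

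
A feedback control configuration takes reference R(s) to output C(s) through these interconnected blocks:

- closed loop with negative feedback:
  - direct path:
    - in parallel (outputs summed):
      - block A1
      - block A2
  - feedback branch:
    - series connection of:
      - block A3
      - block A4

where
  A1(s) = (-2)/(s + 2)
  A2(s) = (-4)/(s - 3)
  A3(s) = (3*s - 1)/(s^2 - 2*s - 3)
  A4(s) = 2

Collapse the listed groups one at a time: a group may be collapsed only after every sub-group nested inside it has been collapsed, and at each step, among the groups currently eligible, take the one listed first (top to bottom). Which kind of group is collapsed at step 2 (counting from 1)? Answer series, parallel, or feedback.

The answer is series.

Reasoning:
Step 1: parallel reduction of A1, A2
Step 2: multiply A3, A4 (series)
Step 3: reduce the feedback loop with forward (A1+A2) and return (A3*A4)
The group at step 2 is a series group.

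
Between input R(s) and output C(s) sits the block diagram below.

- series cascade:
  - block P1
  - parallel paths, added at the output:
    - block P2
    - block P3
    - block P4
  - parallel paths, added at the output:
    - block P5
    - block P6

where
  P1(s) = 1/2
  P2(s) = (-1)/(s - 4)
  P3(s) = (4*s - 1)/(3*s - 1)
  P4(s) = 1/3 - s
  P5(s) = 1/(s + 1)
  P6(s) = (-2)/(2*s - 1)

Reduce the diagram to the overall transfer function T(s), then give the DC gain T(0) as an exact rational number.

[1] reduce the parallel group P2, P3, P4, giving (-9*s^3 + 54*s^2 - 85*s + 19)/(9*s^2 - 39*s + 12)
[2] sum the parallel branches P5, P6, giving (-3)/(2*s^2 + s - 1)
[3] combine P1, (P2+P3+P4), (P5+P6) in series, giving (9*s^3 - 54*s^2 + 85*s - 19)/(12*s^4 - 46*s^3 - 16*s^2 + 34*s - 8)
Evaluating the step-3 result (the overall T(s)) at s = 0 gives T(0) = -19/(-8) = 19/8.

Therefore the answer is 19/8.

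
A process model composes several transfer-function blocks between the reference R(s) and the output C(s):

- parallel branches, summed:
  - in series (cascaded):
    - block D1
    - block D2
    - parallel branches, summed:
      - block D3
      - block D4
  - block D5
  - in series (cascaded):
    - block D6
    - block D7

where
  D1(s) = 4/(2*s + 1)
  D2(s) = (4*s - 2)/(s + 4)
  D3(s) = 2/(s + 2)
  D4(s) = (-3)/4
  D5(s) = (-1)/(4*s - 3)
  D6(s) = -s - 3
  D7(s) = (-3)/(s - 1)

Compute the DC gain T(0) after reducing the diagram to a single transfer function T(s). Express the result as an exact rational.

1. sum the parallel branches D3, D4 gives (2 - 3*s)/(4*s + 8)
2. reduce the series chain D1, D2, (D3+D4) gives (-12*s^2 + 14*s - 4)/(2*s^3 + 13*s^2 + 22*s + 8)
3. multiply D6, D7 (series) gives (3*s + 9)/(s - 1)
4. combine (D1*D2*(D3+D4)), D5, (D6*D7) in parallel gives (24*s^5 + 160*s^4 + 690*s^3 + 180*s^2 - 294*s - 220)/(8*s^5 + 38*s^4 + 3*s^3 - 83*s^2 + 10*s + 24)
That last expression is T(s); at s = 0 only the constant terms survive, so T(0) = -220/24 = -55/6.

Answer: -55/6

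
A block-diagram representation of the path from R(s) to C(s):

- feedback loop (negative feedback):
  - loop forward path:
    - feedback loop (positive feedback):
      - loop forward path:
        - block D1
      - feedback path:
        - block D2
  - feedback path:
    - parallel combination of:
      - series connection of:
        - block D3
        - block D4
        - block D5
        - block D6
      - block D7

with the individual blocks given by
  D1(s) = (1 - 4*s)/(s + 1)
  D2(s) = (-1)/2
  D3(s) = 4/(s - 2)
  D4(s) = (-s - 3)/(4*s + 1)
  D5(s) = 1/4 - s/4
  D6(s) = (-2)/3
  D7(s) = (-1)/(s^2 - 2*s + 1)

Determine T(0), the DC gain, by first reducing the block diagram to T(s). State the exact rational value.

First reduce the diagram to T(s).

(1) reduce the feedback loop with forward D1 and return D2: (8*s - 2)/(2*s - 3)
(2) multiply D3, D4, D5, D6 (series): (-2*s^2 - 4*s + 6)/(12*s^2 - 21*s - 6)
(3) reduce the parallel group (D3*D4*D5*D6), D7: (-2*s^4 + 5*s + 12)/(12*s^4 - 45*s^3 + 48*s^2 - 9*s - 6)
(4) collapse the loop ([D1/(1-D1*D2)] forward, ((D3*D4*D5*D6)+D7) return): (96*s^5 - 384*s^4 + 474*s^3 - 168*s^2 - 30*s + 12)/(8*s^5 - 122*s^4 + 231*s^3 - 122*s^2 + 101*s - 6)
Evaluating the step-4 result (the overall T(s)) at s = 0 gives T(0) = 12/(-6) = -2.

Answer: -2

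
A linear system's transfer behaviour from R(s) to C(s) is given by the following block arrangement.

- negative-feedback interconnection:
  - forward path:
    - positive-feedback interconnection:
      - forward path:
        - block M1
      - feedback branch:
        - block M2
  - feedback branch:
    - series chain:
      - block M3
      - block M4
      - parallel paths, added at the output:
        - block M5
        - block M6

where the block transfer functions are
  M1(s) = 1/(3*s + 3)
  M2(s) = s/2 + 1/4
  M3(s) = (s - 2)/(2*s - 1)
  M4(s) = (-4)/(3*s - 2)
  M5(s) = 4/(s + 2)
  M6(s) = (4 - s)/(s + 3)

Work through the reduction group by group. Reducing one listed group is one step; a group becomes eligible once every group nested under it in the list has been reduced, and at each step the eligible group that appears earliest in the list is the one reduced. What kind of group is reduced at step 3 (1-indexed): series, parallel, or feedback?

[1] reduce the feedback loop with forward M1 and return M2
[2] reduce the parallel group M5, M6
[3] cascade M3, M4, (M5+M6)
[4] collapse the loop ([M1/(1-M1*M2)] forward, (M3*M4*(M5+M6)) return)
At step 3 the group reduced is series.

Final answer: series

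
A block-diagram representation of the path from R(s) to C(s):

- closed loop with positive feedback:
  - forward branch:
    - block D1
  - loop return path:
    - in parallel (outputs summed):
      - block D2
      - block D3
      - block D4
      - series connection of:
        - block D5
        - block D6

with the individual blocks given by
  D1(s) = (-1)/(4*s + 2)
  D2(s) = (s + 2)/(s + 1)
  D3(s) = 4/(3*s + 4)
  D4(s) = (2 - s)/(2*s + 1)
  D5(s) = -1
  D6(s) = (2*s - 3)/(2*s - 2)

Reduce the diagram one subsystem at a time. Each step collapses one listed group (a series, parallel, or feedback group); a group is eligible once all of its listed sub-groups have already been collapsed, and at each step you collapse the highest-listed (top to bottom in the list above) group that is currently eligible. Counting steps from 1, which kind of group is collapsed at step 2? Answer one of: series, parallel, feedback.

1. multiply D5, D6 (series)
2. reduce the parallel group D2, D3, D4, (D5*D6)
3. apply the feedback formula to D1, (D2+D3+D4+(D5*D6))
At step 2 the group reduced is parallel.

Hence the answer: parallel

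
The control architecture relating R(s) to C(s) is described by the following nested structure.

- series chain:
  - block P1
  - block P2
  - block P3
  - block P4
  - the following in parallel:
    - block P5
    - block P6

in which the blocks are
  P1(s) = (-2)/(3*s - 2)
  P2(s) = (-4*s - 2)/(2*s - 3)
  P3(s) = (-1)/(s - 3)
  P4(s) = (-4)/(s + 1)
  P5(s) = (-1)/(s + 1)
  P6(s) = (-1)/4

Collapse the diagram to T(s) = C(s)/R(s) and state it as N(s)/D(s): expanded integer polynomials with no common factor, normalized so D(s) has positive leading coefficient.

First reduce the diagram to T(s).

[1] add P5, P6 (parallel), giving (-s - 5)/(4*s + 4)
[2] reduce the series chain P1, P2, P3, P4, (P5+P6); the result is T(s) itself (integer coefficients, no common factor, positive leading denominator coefficient)

Answer: (-8*s^2 - 44*s - 20)/(6*s^5 - 19*s^4 - 11*s^3 + 41*s^2 + 9*s - 18)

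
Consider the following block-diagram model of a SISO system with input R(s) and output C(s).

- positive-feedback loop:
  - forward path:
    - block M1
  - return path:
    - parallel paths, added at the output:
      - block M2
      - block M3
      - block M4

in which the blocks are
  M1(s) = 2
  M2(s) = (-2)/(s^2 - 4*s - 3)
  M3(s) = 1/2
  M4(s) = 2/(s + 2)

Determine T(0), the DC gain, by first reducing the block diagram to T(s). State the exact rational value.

Step 1. reduce the parallel group M2, M3, M4 -> (s^3 + 2*s^2 - 31*s - 26)/(2*s^3 - 4*s^2 - 22*s - 12)
Step 2. collapse the loop (M1 forward, (M2+M3+M4) return) -> (-s^3 + 2*s^2 + 11*s + 6)/(2*s^2 - 10*s - 10)
The step-2 result is T(s). Setting s = 0: T(0) = 6/(-10) = -3/5.

Therefore the answer is -3/5.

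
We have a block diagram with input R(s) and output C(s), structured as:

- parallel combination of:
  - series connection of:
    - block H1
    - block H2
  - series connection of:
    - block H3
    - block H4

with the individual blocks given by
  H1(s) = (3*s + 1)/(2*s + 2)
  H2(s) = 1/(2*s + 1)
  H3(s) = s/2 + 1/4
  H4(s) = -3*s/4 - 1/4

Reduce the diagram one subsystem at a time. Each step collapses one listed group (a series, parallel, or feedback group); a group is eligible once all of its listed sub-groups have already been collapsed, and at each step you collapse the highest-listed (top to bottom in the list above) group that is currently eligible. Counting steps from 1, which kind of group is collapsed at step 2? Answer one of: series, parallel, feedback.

Reducing step by step:

Step 1 - cascade H1, H2
Step 2 - cascade H3, H4
Step 3 - sum the parallel branches (H1*H2), (H3*H4)
Step 2: series.

Answer: series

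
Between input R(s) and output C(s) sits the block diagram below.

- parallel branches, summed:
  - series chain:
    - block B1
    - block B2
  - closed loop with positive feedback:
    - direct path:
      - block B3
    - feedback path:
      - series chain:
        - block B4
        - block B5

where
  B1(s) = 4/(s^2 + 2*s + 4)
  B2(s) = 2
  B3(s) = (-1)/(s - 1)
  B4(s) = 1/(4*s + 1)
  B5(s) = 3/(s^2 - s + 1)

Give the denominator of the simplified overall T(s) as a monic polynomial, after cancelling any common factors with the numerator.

1. multiply B1, B2 (series): 8/(s^2 + 2*s + 4)
2. combine B4, B5 in series: 3/(4*s^3 - 3*s^2 + 3*s + 1)
3. close the feedback loop around B3, (B4*B5): (-4*s^3 + 3*s^2 - 3*s - 1)/(4*s^4 - 7*s^3 + 6*s^2 - 2*s + 2)
4. combine (B1*B2), [B3/(1-B3*(B4*B5))] in parallel: (-4*s^5 + 27*s^4 - 69*s^3 + 53*s^2 - 30*s + 12)/(4*s^6 + s^5 + 8*s^4 - 18*s^3 + 22*s^2 - 4*s + 8)
Step 4 gives the fully reduced T(s), with no common factor left to cancel. The denominator's leading coefficient is 4, so divide each of its coefficients by 4 to get the monic form.

Answer: s^6 + s^5/4 + 2*s^4 - 9*s^3/2 + 11*s^2/2 - s + 2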